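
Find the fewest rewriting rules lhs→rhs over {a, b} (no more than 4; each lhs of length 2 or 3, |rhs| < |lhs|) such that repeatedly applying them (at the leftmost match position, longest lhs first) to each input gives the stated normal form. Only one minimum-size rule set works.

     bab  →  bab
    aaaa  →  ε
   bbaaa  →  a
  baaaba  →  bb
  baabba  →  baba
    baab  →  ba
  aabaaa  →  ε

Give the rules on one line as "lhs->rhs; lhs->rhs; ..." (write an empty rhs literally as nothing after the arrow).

  | bab
  | aaaa => bba => ε
  | bbaaa => aa => a
  | baaaba => bbbba => bb

aa->a; aaa->bb; aab->a; bba->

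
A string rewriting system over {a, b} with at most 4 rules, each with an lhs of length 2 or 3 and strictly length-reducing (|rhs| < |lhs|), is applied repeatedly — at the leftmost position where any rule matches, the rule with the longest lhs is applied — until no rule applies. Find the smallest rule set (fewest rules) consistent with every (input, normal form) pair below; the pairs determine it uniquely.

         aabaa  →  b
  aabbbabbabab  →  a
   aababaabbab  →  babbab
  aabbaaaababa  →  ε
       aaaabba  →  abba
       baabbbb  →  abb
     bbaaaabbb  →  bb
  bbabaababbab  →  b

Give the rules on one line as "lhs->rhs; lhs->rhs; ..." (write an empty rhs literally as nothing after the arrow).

aa->; aaa->; aba->; bbb->a

  | aabaa => baa => b
  | aabbbabbabab => bbbabbabab => aabbabab => bbabab => bbb => a
  | aababaabbab => babaabbab => babbab
  | aabbaaaababa => bbaaaababa => bbababa => bbba => aa => ε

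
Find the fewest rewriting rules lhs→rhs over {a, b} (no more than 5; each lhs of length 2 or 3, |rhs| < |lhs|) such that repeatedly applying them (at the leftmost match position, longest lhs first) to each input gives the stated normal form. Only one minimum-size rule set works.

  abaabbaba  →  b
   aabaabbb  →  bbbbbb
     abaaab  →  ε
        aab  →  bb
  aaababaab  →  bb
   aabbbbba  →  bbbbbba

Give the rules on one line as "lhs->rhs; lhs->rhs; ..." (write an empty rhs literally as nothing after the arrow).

aa->; aab->bb; abb->; bab->a

  | abaabbaba => abbbbaba => bbaba => baa => b
  | aabaabbb => bbaabbb => bbbbbb
  | abaaab => abab => aa => ε
  | aab => bb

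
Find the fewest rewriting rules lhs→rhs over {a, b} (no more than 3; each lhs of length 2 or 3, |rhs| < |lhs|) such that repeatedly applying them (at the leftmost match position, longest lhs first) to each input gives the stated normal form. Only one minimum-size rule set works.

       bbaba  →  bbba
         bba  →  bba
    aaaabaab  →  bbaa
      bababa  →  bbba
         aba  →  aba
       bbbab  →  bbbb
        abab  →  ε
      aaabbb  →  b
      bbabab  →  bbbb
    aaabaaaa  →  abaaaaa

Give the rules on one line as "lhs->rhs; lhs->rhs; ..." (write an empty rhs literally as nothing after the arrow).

aab->ba; abb->; bab->bb

  | bbaba => bbba
  | bba
  | aaaabaab => aabaaab => baaaab => baaba => bbaa
  | bababa => bbaba => bbba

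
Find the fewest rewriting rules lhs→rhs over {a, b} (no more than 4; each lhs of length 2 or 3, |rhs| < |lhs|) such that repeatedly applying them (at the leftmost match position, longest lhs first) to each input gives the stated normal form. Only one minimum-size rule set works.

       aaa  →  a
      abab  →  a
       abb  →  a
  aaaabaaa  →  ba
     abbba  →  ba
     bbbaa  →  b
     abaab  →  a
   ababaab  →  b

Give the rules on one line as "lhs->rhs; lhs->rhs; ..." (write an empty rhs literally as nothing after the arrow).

  | aaa => a
  | abab => bab => bb => a
  | abb => bb => a
  | aaaabaaa => aabaaa => baaa => ba

aa->; ab->b; bb->a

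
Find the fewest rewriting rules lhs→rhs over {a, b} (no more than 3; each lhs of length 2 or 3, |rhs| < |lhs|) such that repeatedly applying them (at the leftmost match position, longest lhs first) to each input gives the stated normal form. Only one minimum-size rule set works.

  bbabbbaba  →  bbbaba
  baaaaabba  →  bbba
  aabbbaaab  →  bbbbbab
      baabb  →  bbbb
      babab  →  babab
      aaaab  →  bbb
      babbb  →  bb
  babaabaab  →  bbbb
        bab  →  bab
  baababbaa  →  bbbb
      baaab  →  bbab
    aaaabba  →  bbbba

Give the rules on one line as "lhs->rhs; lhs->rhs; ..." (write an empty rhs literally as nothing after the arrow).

  | bbabbbaba => bbbaba
  | baaaaabba => bbaaabba => bbbabba => bbba
  | aabbbaaab => bbbbaaab => bbbbbab
  | baabb => bbbb

aa->b; abb->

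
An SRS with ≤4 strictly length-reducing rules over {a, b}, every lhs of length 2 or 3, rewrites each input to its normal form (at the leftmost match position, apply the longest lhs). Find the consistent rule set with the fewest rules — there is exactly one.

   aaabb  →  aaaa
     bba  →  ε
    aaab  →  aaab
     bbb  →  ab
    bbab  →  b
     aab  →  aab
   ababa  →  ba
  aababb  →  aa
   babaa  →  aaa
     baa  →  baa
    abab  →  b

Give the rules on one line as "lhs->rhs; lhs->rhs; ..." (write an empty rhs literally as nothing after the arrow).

aba->; bab->a; bb->a; bba->

  | aaabb => aaaa
  | bba => ε
  | aaab
  | bbb => ab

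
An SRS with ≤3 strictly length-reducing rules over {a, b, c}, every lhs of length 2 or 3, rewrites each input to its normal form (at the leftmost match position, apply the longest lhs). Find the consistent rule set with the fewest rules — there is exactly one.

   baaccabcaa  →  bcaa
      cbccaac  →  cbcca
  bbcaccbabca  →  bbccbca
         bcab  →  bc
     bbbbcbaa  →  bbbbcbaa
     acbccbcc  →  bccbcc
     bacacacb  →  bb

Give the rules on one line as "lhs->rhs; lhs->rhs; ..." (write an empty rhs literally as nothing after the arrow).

ab->; ac->

  | baaccabcaa => bacabcaa => babcaa => bcaa
  | cbccaac => cbcca
  | bbcaccbabca => bbccbabca => bbccbca
  | bcab => bc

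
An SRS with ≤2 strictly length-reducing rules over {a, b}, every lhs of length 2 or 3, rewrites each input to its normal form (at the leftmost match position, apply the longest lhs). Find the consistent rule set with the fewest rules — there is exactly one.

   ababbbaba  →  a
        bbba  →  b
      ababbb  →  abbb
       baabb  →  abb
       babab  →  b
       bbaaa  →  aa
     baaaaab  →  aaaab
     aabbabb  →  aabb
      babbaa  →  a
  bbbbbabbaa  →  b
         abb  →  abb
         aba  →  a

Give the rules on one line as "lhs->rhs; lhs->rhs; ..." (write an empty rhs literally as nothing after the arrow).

  | ababbbaba => abbbaba => abba => a
  | bbba => b
  | ababbb => abbb
  | baabb => abb

ba->; bba->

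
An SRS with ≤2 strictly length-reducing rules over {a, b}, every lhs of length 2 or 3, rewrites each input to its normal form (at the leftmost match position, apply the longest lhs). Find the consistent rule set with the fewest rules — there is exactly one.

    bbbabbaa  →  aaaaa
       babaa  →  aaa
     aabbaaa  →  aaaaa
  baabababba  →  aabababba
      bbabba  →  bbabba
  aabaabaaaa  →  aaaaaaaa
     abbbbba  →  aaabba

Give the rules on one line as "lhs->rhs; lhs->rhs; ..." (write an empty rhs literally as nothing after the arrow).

baa->aa; bbb->aa

  | bbbabbaa => aaabbaa => aaabaa => aaaaa
  | babaa => baaa => aaa
  | aabbaaa => aabaaa => aaaaa
  | baabababba => aabababba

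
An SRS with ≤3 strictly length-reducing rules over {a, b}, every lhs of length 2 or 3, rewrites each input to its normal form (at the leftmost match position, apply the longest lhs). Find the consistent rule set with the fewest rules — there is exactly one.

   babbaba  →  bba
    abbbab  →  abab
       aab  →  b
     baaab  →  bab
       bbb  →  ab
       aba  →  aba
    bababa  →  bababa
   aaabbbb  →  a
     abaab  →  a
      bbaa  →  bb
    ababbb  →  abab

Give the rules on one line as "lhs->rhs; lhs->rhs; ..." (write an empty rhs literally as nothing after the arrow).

aa->; abb->a; bbb->ab

  | babbaba => baaba => bba
  | abbbab => abab
  | aab => b
  | baaab => bab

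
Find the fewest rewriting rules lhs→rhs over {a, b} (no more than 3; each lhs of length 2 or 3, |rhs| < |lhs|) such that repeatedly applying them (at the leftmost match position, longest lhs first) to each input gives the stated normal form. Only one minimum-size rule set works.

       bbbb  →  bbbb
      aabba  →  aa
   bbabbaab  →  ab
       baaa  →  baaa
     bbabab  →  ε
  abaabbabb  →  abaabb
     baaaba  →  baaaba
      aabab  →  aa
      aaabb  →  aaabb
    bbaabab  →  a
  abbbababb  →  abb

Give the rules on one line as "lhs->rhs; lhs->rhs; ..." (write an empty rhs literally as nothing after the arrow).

bab->; bba->

  | bbbb
  | aabba => aa
  | bbabbaab => bbaab => ab
  | baaa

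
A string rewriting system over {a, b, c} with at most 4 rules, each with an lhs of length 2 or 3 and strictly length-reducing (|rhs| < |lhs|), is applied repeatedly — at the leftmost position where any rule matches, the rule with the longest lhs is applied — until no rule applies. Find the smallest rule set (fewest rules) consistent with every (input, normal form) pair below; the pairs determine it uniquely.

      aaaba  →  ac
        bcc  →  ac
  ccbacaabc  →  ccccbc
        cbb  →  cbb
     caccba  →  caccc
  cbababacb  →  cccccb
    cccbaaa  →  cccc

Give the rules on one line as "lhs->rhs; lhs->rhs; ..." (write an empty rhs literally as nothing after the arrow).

aa->; ba->c; bcc->ac

  | aaaba => aba => ac
  | bcc => ac
  | ccbacaabc => ccccaabc => ccccbc
  | cbb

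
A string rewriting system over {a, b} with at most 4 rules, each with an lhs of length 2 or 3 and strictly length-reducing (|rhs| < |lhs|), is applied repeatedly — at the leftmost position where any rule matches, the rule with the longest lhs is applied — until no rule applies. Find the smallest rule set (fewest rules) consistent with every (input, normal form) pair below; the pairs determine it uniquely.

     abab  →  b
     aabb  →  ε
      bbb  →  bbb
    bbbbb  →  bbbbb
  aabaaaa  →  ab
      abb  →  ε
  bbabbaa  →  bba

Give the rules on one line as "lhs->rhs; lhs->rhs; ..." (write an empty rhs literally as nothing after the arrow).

  | abab => b
  | aabb => abb => ε
  | bbb
  | bbbbb

aa->a; aaa->ab; aba->; abb->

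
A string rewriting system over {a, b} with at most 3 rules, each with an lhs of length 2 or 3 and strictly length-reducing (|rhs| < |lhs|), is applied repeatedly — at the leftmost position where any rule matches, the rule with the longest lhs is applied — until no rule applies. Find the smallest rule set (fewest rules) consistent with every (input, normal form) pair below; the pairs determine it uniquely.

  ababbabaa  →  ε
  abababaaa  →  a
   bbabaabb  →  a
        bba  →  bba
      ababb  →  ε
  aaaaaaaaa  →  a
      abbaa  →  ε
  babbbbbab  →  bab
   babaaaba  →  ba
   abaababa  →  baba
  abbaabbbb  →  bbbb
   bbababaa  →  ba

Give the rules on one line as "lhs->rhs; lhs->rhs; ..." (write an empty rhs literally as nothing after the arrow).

aa->; abb->aa; baa->a

  | ababbabaa => abaaabaa => aaabaa => abaa => aa => ε
  | abababaaa => ababaaa => abaaa => aaa => a
  | bbabaabb => bbaabb => babb => baa => a
  | bba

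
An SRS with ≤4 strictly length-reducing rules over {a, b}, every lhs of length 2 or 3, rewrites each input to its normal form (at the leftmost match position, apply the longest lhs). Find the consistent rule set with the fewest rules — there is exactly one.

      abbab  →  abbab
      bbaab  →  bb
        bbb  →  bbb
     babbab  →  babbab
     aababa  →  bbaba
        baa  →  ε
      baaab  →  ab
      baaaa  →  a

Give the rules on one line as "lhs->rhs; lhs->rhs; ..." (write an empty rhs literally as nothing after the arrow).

aa->a; aab->bb; baa->

  | abbab
  | bbaab => bb
  | bbb
  | babbab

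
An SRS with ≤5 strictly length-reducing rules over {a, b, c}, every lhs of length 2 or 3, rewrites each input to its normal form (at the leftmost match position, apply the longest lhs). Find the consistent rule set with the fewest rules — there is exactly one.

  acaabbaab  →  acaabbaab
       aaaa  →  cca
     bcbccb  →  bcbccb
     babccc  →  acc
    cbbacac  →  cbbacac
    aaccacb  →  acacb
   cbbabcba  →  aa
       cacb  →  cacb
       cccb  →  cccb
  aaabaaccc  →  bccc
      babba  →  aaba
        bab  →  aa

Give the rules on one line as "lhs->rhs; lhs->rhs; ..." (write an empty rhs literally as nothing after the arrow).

aaa->cc; aac->a; bab->aa; cba->b

  | acaabbaab
  | aaaa => cca
  | bcbccb
  | babccc => aaccc => acc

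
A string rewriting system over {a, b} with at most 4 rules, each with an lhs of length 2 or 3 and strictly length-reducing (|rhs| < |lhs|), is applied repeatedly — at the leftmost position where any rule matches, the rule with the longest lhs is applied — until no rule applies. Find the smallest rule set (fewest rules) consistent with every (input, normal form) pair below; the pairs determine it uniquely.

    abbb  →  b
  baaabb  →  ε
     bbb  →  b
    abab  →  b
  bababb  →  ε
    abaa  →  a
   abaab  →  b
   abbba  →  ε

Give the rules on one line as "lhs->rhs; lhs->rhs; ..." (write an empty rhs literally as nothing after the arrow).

ab->b; ba->; bb->

  | abbb => bbb => b
  | baaabb => aabb => abb => bb => ε
  | bbb => b
  | abab => bab => b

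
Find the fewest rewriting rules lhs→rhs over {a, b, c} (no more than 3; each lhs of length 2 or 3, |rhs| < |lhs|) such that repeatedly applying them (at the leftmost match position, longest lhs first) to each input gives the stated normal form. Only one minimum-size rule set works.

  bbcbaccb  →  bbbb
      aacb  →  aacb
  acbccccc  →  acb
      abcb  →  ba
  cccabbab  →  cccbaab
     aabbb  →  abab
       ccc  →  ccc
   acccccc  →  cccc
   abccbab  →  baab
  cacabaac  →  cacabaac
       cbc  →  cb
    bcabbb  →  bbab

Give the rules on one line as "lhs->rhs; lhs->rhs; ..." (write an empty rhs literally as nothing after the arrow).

  | bbcbaccb => bbbaccb => bbbb
  | aacb
  | acbccccc => acbcccc => acbccc => acbcc => acbc => acb
  | abcb => abb => ba

abb->ba; acc->; bc->b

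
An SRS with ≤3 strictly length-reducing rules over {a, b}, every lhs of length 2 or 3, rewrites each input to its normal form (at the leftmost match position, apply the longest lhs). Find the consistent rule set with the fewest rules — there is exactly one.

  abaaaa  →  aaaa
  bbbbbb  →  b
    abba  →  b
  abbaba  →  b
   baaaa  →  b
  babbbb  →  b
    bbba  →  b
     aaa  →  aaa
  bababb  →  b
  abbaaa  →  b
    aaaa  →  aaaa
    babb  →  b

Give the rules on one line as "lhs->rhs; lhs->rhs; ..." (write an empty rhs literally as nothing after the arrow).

  | abaaaa => aaaa
  | bbbbbb => bbbbb => bbbb => bbb => bb => b
  | abba => ba => b
  | abbaba => baba => bba => ba => b

ab->; ba->b; bb->b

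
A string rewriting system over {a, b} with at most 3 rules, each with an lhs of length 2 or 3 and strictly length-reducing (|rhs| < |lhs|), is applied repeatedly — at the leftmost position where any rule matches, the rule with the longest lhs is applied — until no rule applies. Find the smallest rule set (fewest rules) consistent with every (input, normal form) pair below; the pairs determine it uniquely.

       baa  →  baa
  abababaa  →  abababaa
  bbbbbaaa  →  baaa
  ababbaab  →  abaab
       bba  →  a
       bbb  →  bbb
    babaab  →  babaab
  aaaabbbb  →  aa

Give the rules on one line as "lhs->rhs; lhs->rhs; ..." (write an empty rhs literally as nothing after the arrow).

  | baa
  | abababaa
  | bbbbbaaa => bbbaaa => baaa
  | ababbaab => abaab

abb->; bba->a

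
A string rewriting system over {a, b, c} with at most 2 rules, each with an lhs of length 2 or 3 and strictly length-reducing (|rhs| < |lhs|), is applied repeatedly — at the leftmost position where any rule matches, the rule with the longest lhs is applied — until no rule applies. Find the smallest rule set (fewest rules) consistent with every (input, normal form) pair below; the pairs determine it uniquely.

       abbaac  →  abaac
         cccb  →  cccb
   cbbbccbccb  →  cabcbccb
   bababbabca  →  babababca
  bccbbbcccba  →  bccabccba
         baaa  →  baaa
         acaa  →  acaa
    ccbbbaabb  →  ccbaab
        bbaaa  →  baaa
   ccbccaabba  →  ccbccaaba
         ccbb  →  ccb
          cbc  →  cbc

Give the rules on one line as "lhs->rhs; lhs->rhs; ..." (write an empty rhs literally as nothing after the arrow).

bb->b; bbc->ab

  | abbaac => abaac
  | cccb
  | cbbbccbccb => cbbccbccb => cabcbccb
  | bababbabca => babababca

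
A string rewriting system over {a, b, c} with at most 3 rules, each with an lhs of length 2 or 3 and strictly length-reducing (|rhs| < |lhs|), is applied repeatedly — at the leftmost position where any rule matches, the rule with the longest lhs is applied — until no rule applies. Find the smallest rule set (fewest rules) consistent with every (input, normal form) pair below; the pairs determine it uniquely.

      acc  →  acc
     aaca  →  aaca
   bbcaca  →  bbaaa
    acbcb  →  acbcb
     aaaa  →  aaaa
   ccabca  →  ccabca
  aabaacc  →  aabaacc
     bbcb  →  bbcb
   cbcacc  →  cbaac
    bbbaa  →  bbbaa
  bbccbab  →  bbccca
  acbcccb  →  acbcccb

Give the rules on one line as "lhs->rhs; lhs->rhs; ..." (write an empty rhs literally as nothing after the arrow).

  | acc
  | aaca
  | bbcaca => bbaaa
  | acbcb

bab->ca; cac->aa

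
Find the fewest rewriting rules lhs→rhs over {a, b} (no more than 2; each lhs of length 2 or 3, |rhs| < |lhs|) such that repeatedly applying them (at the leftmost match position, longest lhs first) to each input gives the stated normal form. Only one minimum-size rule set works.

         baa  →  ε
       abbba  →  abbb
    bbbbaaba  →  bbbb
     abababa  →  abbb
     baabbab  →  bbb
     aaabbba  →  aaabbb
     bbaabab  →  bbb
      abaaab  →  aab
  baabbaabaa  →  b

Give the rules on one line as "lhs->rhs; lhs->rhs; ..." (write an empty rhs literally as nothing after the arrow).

ba->b; baa->

  | baa => ε
  | abbba => abbb
  | bbbbaaba => bbbba => bbbb
  | abababa => abbaba => abbba => abbb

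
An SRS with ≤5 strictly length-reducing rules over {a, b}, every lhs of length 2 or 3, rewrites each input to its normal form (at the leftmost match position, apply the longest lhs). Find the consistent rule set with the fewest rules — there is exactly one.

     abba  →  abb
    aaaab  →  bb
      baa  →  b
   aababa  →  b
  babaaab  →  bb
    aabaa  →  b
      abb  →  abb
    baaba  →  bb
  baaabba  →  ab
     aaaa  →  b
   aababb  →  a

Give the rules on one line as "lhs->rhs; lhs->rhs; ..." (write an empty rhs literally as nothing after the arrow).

  | abba => abb
  | aaaab => baab => aab => bb
  | baa => aa => b
  | aababa => bbaba => baa => aa => b

aa->b; ba->b; baa->aa; bab->a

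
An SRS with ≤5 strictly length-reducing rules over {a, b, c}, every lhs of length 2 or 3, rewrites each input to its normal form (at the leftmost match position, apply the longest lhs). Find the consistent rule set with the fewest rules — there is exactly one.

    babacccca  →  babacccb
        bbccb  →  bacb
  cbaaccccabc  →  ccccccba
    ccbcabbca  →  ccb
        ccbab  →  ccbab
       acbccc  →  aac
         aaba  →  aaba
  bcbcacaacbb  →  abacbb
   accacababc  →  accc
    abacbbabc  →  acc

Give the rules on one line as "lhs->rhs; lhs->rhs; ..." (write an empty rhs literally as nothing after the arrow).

baa->cc; bc->a; bca->; ca->b

  | babacccca => babacccb
  | bbccb => bacb
  | cbaaccccabc => cccccccabc => ccccccbbc => ccccccba
  | ccbcabbca => ccbbca => ccb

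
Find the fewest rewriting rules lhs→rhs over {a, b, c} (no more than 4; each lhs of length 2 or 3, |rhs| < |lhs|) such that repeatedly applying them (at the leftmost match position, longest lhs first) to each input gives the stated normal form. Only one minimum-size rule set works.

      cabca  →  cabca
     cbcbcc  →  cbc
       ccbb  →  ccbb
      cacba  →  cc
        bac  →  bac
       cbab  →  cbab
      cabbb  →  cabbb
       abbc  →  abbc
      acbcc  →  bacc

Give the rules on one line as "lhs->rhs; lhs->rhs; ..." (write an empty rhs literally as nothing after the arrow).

acb->ba; baa->c; bcc->

  | cabca
  | cbcbcc => cbc
  | ccbb
  | cacba => cbaa => cc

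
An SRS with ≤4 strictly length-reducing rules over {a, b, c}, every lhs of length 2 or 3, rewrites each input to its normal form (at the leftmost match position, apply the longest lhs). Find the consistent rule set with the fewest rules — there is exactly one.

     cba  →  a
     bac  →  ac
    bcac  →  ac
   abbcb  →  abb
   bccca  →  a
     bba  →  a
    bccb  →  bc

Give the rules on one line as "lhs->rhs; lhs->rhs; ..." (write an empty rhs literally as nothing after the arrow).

  | cba => a
  | bac => ac
  | bcac => bac => ac
  | abbcb => abb

ba->a; ca->a; cb->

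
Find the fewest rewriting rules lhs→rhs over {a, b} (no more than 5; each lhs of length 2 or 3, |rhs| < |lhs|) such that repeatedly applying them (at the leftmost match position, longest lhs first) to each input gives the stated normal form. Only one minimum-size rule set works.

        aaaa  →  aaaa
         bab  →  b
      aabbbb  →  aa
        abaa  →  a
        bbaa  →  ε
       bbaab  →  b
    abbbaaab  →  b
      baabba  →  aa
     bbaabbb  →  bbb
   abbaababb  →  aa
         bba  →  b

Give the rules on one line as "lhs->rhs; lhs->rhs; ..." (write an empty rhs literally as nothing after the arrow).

  | aaaa
  | bab => b
  | aabbbb => aabb => aa
  | abaa => a

ab->b; aba->; abb->a; ba->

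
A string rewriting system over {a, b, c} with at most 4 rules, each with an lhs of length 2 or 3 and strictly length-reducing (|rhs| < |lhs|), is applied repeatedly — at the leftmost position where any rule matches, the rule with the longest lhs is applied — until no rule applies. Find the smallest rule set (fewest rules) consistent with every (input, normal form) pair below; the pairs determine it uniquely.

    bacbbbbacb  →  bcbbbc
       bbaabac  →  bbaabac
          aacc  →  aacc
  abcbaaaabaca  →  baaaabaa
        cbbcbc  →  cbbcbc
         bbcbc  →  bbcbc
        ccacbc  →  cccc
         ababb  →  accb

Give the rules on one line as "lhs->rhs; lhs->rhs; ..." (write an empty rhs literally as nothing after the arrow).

  | bacbbbbacb => bcbbbacb => bcbbbc
  | bbaabac
  | aacc
  | abcbaaaabaca => baaaabaca => baaaabaa

abc->; aca->aa; acb->c; bab->cc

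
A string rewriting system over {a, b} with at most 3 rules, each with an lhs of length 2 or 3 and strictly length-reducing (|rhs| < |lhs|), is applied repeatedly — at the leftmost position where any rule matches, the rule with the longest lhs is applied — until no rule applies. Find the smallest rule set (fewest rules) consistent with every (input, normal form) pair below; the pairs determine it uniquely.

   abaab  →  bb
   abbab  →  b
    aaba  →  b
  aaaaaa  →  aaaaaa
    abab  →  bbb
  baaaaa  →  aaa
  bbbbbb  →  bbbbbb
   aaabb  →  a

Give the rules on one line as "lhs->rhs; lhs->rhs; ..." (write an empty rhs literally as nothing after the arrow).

  | abaab => bbab => bb
  | abbab => bab => b
  | aaba => abb => b
  | aaaaaa

ab->; aba->bb; baa->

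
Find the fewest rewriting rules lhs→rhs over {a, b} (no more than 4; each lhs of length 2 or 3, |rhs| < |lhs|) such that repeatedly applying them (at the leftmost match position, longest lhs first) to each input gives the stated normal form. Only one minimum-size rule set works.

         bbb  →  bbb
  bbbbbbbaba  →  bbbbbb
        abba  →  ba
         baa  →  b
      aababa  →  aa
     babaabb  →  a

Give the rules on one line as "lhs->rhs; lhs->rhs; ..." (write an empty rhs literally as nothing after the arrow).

  | bbb
  | bbbbbbbaba => bbbbbbaa => bbbbbb
  | abba => ba
  | baa => b

ab->; baa->b; bab->a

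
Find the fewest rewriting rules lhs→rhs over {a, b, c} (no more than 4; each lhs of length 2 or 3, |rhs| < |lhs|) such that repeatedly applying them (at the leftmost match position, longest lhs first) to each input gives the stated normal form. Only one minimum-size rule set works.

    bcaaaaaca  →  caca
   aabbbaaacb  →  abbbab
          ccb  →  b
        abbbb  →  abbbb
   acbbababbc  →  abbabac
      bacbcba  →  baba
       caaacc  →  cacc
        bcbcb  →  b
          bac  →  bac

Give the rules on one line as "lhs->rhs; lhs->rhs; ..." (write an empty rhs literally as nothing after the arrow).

  | bcaaaaaca => caaaaaca => caaaaca => caaaca => caaca => caca
  | aabbbaaacb => abbbaaacb => abbbaacb => abbbacb => abbbab
  | ccb => cb => b
  | abbbb

aa->a; bc->c; cb->b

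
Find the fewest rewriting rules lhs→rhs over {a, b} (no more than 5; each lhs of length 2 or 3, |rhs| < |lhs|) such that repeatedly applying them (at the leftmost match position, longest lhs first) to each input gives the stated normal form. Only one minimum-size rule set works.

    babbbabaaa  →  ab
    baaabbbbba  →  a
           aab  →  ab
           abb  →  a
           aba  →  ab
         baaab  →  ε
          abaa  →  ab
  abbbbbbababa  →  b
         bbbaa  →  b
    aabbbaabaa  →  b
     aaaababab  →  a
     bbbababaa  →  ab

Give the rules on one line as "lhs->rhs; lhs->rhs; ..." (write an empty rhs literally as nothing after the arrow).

aa->b; aab->ab; ba->b; bb->

  | babbbabaaa => bbbbabaaa => bbabaaa => abaaa => abaa => aba => ab
  | baaabbbbba => baabbbbba => babbbbba => bbbbbba => bbbba => bba => a
  | aab => ab
  | abb => a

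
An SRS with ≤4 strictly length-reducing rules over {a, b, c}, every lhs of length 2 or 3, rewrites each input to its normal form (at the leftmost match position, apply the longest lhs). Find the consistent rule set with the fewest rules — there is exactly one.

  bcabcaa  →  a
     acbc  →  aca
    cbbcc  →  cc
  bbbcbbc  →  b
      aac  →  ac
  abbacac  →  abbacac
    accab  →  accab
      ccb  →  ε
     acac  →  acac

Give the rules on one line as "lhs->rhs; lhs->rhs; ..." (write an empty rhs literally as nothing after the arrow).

  | bcabcaa => aabcaa => abcaa => aaaa => aaa => aa => a
  | acbc => aca
  | cbbcc => cc
  | bbbcbbc => bbbc => b

aa->a; bbc->; bc->a; ccb->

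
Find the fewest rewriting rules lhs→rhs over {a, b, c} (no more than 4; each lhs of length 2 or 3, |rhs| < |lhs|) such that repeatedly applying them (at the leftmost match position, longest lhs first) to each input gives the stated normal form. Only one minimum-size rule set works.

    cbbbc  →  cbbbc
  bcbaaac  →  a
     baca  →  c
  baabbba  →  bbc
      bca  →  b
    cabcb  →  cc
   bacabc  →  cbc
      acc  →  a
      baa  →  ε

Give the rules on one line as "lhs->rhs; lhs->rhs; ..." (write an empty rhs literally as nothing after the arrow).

ac->a; ba->c; bcb->cc; ca->

  | cbbbc
  | bcbaaac => ccaaac => caac => ac => a
  | baca => cca => c
  | baabbba => cabbba => bbba => bbc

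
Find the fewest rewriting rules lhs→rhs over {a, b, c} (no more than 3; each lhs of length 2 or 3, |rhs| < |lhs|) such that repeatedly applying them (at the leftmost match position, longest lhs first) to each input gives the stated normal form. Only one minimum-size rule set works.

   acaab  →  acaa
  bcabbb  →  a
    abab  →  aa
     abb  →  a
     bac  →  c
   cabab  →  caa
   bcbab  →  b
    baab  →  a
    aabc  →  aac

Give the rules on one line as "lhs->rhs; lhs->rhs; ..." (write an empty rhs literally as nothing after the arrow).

  | acaab => acaa
  | bcabbb => abbb => abb => ab => a
  | abab => aab => aa
  | abb => ab => a

ab->a; ba->; bc->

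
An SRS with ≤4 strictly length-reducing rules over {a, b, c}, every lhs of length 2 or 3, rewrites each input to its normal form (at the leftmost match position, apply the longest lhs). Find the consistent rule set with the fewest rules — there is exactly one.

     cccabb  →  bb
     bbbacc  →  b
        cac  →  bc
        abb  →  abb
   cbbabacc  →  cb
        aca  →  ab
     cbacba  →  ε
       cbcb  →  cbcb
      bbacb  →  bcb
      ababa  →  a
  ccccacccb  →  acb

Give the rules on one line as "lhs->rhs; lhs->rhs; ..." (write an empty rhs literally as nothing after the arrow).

  | cccabb => cabb => bbb => bb
  | bbbacc => bbacc => bcc => b
  | cac => bc
  | abb

ba->; bbb->bb; ca->b; cc->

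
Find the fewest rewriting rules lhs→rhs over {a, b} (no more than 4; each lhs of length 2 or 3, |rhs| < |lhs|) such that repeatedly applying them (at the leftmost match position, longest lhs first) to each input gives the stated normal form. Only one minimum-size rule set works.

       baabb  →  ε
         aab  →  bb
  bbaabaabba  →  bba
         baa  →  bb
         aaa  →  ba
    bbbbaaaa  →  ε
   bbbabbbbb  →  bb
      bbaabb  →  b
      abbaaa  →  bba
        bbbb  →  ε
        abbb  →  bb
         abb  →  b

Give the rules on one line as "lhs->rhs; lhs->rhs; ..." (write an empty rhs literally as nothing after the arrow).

aa->b; ab->; aba->ab; bbb->a

  | baabb => bbbb => ab => ε
  | aab => bb
  | bbaabaabba => bbbbaabba => abaabba => ababba => abbba => bba
  | baa => bb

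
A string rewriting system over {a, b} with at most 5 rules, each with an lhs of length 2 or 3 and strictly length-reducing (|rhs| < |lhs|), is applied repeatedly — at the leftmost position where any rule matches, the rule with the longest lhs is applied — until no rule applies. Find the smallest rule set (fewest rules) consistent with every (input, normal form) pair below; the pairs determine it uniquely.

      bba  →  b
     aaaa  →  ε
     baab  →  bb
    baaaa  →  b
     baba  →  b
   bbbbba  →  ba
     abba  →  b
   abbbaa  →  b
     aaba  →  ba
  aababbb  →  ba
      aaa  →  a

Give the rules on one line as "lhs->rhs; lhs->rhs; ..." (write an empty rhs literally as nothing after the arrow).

  | bba => ab => b
  | aaaa => aa => ε
  | baab => bb
  | baaaa => baa => b

aa->; ab->b; bab->ba; bba->ab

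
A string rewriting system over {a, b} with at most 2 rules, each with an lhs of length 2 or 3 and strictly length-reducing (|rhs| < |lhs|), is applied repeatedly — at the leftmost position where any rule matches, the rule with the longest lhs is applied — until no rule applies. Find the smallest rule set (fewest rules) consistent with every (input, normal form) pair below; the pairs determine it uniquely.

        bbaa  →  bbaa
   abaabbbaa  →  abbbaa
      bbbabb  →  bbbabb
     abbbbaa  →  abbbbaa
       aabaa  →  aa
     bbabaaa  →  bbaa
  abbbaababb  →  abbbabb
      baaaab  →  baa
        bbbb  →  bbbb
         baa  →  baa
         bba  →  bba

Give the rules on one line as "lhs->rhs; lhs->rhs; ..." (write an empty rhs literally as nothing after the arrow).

  | bbaa
  | abaabbbaa => abbbaa
  | bbbabb
  | abbbbaa

aab->; aba->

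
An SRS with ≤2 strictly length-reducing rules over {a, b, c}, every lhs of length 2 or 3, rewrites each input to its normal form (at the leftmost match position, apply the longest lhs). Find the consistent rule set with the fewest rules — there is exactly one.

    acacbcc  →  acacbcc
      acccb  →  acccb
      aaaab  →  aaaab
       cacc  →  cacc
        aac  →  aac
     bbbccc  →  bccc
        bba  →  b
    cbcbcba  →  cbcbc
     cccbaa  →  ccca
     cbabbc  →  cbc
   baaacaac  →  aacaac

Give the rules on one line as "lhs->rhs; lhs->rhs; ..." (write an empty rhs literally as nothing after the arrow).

ba->; bbc->bc

  | acacbcc
  | acccb
  | aaaab
  | cacc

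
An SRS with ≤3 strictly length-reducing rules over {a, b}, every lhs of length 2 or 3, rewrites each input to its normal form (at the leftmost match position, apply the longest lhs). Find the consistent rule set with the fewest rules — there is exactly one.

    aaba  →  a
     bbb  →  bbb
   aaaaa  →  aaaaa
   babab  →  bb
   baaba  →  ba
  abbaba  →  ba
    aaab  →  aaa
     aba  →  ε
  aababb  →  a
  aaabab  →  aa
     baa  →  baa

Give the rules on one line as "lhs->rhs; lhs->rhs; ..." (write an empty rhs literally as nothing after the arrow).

  | aaba => a
  | bbb
  | aaaaa
  | babab => bb

ab->a; aba->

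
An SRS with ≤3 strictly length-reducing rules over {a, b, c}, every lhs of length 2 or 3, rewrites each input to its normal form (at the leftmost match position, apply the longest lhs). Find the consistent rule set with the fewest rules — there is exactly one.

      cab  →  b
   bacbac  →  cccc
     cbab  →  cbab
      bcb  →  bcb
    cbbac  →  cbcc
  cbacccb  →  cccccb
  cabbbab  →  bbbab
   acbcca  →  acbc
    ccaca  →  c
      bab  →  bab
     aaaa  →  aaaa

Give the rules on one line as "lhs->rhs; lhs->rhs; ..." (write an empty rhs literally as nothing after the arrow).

bac->cc; ca->

  | cab => b
  | bacbac => ccbac => cccc
  | cbab
  | bcb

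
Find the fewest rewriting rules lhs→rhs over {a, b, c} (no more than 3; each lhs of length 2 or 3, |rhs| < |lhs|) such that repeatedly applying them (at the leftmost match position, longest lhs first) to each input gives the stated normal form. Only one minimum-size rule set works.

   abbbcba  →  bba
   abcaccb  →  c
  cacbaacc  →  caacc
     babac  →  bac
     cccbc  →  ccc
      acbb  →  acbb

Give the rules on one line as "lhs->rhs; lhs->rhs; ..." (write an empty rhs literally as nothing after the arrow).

ab->; bc->; cac->ca

  | abbbcba => bbcba => bba
  | abcaccb => caccb => cacb => cab => c
  | cacbaacc => cabaacc => caacc
  | babac => bac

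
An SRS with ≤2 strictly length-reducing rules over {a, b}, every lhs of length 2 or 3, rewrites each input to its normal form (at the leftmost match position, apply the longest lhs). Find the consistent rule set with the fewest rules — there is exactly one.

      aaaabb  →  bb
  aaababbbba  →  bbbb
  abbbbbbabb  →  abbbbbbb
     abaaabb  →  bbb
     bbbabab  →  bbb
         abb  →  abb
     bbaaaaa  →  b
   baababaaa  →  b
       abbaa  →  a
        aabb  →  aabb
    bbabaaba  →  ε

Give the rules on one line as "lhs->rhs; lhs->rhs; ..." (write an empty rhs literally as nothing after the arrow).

aaa->b; ba->

  | aaaabb => babb => bb
  | aaababbbba => bbabbbba => bbbbba => bbbb
  | abbbbbbabb => abbbbbbb
  | abaaabb => aaabb => bbb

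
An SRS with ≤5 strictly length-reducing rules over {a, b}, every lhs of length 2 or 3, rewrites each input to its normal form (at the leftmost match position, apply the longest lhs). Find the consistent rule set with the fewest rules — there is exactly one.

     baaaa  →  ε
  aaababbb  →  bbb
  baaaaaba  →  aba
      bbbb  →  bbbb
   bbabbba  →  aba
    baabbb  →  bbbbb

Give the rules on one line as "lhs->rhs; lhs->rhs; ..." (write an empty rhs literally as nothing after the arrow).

  | baaaa => bbaa => aa => ε
  | aaababbb => ababbb => aabbb => bbb
  | baaaaaba => bbaaaba => aaaba => aba
  | bbbb

aa->; baa->bb; bab->ab; bba->a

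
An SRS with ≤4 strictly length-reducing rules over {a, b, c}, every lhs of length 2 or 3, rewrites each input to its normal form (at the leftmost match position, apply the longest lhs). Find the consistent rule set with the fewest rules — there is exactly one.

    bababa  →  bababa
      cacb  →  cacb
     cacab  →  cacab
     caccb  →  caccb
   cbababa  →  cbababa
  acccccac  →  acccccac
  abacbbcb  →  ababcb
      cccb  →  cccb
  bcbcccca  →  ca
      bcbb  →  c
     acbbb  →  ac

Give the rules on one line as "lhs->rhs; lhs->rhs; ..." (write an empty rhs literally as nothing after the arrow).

bb->c; bcc->; cbb->b

  | bababa
  | cacb
  | cacab
  | caccb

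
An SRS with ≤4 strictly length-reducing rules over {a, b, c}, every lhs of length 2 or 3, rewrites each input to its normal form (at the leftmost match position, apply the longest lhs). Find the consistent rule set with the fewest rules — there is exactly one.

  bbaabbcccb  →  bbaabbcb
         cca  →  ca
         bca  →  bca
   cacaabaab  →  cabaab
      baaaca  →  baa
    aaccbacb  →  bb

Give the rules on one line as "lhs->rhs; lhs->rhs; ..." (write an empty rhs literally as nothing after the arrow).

ac->; aca->; cc->c

  | bbaabbcccb => bbaabbccb => bbaabbcb
  | cca => ca
  | bca
  | cacaabaab => cabaab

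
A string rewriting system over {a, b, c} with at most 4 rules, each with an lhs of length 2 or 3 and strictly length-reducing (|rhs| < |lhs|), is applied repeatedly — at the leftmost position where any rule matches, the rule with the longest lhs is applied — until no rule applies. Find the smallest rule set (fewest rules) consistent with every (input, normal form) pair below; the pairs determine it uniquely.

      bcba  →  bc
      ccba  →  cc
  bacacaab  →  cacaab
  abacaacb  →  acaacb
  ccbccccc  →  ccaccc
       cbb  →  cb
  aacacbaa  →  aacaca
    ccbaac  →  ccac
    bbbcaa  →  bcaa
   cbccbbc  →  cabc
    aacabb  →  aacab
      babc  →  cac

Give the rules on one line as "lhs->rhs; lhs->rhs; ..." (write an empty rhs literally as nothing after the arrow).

  | bcba => bc
  | ccba => cc
  | bacacaab => cacaab
  | abacaacb => acaacb

ba->; bab->ca; bb->b; bcc->a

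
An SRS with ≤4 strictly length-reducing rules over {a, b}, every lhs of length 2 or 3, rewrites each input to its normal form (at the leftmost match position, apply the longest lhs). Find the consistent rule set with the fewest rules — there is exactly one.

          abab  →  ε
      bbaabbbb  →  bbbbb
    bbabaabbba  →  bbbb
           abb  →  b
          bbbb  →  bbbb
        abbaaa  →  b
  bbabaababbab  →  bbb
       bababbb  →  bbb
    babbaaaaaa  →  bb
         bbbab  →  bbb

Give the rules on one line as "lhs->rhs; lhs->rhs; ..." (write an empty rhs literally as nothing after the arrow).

ab->; ba->b; bab->b

  | abab => ab => ε
  | bbaabbbb => bbabbbb => bbbbb
  | bbabaabbba => bbaabbba => bbabbba => bbbba => bbbb
  | abb => b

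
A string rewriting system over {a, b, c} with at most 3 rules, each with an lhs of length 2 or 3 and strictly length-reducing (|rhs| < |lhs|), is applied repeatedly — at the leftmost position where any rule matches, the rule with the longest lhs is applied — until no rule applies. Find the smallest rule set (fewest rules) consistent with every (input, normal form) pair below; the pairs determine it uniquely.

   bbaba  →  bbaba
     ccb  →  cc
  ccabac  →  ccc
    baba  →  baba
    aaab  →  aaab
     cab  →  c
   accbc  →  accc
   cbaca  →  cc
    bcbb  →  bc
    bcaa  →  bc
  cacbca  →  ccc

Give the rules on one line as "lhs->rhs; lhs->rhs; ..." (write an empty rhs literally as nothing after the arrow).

ca->c; cb->c

  | bbaba
  | ccb => cc
  | ccabac => ccbac => ccac => ccc
  | baba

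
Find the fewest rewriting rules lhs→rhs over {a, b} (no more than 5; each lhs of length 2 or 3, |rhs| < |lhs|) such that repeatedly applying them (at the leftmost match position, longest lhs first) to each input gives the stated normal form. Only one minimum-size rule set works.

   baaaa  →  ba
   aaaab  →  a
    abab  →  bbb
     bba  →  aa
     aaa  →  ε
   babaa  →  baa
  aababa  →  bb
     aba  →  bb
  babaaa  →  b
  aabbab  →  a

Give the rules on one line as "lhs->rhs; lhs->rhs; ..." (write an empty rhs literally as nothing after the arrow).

  | baaaa => ba
  | aaaab => ab => a
  | abab => bbb
  | bba => aa

aaa->; ab->a; aba->bb; bba->aa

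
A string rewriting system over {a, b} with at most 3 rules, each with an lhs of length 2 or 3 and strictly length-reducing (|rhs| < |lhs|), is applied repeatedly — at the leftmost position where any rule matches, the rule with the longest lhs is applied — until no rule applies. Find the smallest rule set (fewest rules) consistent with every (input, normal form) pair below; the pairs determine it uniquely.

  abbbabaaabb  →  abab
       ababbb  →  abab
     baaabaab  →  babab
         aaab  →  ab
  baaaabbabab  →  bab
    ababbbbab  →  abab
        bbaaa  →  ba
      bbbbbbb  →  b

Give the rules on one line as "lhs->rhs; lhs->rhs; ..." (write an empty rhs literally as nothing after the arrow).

aa->a; bb->b; bba->b

  | abbbabaaabb => abbabaaabb => abbaaabb => abaabb => ababb => abab
  | ababbb => ababb => abab
  | baaabaab => baabaab => babaab => babab
  | aaab => aab => ab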